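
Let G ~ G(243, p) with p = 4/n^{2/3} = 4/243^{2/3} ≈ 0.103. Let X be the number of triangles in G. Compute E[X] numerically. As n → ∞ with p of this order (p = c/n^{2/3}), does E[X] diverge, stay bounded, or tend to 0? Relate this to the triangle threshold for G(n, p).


Number of potential triangles: C(243, 3) = 2362041.
Each occurs with probability p³ ≈ (0.103)³ ≈ 1.08385e-03.
By linearity: E[X] = C(243, 3)·p³ ≈ 2362041 · 1.08385e-03 ≈ 2560.088.
Since α = 2/3 < 1, p = c/n^{2/3} ≫ 1/n is above the triangle threshold p ~ 1/n. Asymptotically E[X] ~ (c³/6)·n^{3(1−α)} = (4³/6)·n^{1} → ∞; triangles are abundant w.h.p.

E[X] ≈ 2560.088; in regime p = Θ(1/n^{2/3}) E[X] diverges (above the triangle threshold p ~ 1/n).


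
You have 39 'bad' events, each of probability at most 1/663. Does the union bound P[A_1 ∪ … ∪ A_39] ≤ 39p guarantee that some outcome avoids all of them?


Union bound: P[∪_{i=1}^{39} A_i] ≤ Σ_i P[A_i] ≤ 39·p = 39·(1/663) = 1/17.
Numerically: 1/17 ≈ 0.059.
Is 1/17 < 1? YES.
Since P[∪ A_i] ≤ 1/17 < 1, the complement has P[∩ A_i^c] ≥ 1 − 1/17 = 16/17 > 0, so some outcome avoids every A_i.

39·p = 1/17 ≈ 0.059; existence CERTIFIED by the union bound.


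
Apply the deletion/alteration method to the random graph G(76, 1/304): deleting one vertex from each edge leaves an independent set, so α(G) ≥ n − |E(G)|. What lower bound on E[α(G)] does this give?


E[|E(G)|] = C(76, 2)·p = 2850 · (1/304) = 75/8.
E[α(G)] ≥ n − E[|E(G)|] = 76 − 75/8 = 533/8.
Numerically: ≈ 66.625000.
(This is only a lower bound; the true E[α(G)] may be larger.)

E[α(G)] ≥ 533/8 ≈ 66.625000.


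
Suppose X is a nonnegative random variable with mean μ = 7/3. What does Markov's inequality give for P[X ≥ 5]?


μ = E[X] = 7/3, a = 5.
Markov: P[X ≥ 5] ≤ μ/a = (7/3)/5 = 7/15.
Numerically: ≈ 0.466667.
(Since a = 5 > μ = 2.333333, the bound 7/15 is < 1 and informative.)

P[X ≥ 5] ≤ 7/15 ≈ 0.466667.


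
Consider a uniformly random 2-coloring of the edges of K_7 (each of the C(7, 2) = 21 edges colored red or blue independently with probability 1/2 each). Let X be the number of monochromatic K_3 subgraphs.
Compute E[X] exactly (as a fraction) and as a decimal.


Let X = Σ_S X_S over the C(7, 3) = 35 subsets S of size 3, where X_S = 1 if the K_3 on S is monochromatic.
For a fixed S, the K_3 on S has C(3, 2) = 3 edges. P[all 3 edges red] = (1/2)^3, and likewise for blue, so P[monochromatic] = 2·(1/2)^3 = 2^{1 − 3} = 1/4.
By linearity of expectation: E[X] = C(7, 3) · 2^{1 − 3} = 35 · 1/4 = 35/4.
Numerically: E[X] ≈ 8.750000.

E[X] = C(7,3)·2^(1−C(3,2)) = 35/4 ≈ 8.750000.


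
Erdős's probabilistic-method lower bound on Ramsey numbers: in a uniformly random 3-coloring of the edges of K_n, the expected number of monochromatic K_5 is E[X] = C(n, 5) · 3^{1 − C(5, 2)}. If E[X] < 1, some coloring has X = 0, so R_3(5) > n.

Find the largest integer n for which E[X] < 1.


We need C(n, 5) · 3^{1 − 10} < 1, i.e. C(n, 5) < 3^{10 − 1} = 19683.
Check values of n near the boundary:
  n = 16: C(16, 5) = 4368; 4368 < 19683? YES
  n = 17: C(17, 5) = 6188; 6188 < 19683? YES
  n = 18: C(18, 5) = 8568; 8568 < 19683? YES
  n = 19: C(19, 5) = 11628; 11628 < 19683? YES
  n = 20: C(20, 5) = 15504; 15504 < 19683? YES
  n = 21: C(21, 5) = 20349; 20349 < 19683? NO
  n = 22: C(22, 5) = 26334; 26334 < 19683? NO
The largest n with C(n, 5) < 19683 is n = 20 (where E[X] = 5168/6561 ≈ 0.787685). Hence R_3(5) > 20, i.e. R_3(5) ≥ 21.

Largest n = 20; hence R_3(5) > 20.


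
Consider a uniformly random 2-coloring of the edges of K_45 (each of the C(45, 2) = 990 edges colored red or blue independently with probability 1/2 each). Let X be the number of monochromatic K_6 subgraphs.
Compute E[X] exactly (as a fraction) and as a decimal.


Let X = Σ_S X_S over the C(45, 6) = 8145060 subsets S of size 6, where X_S = 1 if the K_6 on S is monochromatic.
For a fixed S, the K_6 on S has C(6, 2) = 15 edges. P[all 15 edges red] = (1/2)^15, and likewise for blue, so P[monochromatic] = 2·(1/2)^15 = 2^{1 − 15} = 1/16384.
By linearity of expectation: E[X] = C(45, 6) · 2^{1 − 15} = 8145060 · 1/16384 = 2036265/4096.
Numerically: E[X] ≈ 497.1350.

E[X] = C(45,6)·2^(1−C(6,2)) = 2036265/4096 ≈ 497.1350.


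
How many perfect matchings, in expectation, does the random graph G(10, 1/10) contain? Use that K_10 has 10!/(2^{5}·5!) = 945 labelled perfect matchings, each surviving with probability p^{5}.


K_10 has 10!/(2^{5}·5!) = 945 labelled perfect matchings.
For each such perfect matching H, let X_H = 1 if all 5 edges of H are present in G. Then P[X_H = 1] = p^{5} = (1/10)^{5} = 1/100000.
By linearity: E[X] = Σ_H E[X_H] = 945 · p^{5} = 945 · 1/100000 = 189/20000.
Numerically: E[X] ≈ 0.00945.

E[X] = 945 · (1/10)^{5} = 189/20000 ≈ 0.00945.


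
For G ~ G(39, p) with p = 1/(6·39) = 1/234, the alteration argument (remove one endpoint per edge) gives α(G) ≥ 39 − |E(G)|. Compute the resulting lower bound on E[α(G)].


E[|E(G)|] = C(39, 2)·p = 741 · (1/234) = 19/6.
E[α(G)] ≥ n − E[|E(G)|] = 39 − 19/6 = 215/6.
Numerically: ≈ 35.8333.
(This is only a lower bound; the true E[α(G)] may be larger.)

E[α(G)] ≥ 215/6 ≈ 35.8333.


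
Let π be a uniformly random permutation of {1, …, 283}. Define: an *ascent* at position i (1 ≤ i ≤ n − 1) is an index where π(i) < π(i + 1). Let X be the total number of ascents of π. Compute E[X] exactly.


Write X = Σ X_I over i = 1, …, 282, with X_I the indicator of one ascent.
There are 282 indicators.
For each fixed i, the pair (π(i), π(i+1)) is a uniformly random ordered pair of distinct values from {1, …, 283}; by symmetry P[π(i) < π(i+1)] = 1/2.
By linearity: E[X] = 282 · (1/2) = (283 − 1) · (1/2) = 141 ≈ 141.0000.

E[X] = 141 = 141.0000.


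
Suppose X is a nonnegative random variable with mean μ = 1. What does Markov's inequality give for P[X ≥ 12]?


μ = E[X] = 1, a = 12.
Markov: P[X ≥ 12] ≤ μ/a = (1)/12 = 1/12.
Numerically: ≈ 0.08333.
(Since a = 12 > μ = 1.00000, the bound 1/12 is < 1 and informative.)

P[X ≥ 12] ≤ 1/12 ≈ 0.08333.


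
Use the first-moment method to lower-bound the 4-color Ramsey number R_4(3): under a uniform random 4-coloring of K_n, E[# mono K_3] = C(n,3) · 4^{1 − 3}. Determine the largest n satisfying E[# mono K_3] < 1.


We need C(n, 3) · 4^{1 − 3} < 1, i.e. C(n, 3) < 4^{3 − 1} = 16.
Check values of n near the boundary:
  n = 3: C(3, 3) = 1; 1 < 16? YES
  n = 4: C(4, 3) = 4; 4 < 16? YES
  n = 5: C(5, 3) = 10; 10 < 16? YES
  n = 6: C(6, 3) = 20; 20 < 16? NO
  n = 7: C(7, 3) = 35; 35 < 16? NO
  n = 8: C(8, 3) = 56; 56 < 16? NO
The largest n with C(n, 3) < 16 is n = 5 (where E[X] = 5/8 ≈ 0.6250000). Hence R_4(3) > 5, i.e. R_4(3) ≥ 6.

Largest n = 5; hence R_4(3) > 5.


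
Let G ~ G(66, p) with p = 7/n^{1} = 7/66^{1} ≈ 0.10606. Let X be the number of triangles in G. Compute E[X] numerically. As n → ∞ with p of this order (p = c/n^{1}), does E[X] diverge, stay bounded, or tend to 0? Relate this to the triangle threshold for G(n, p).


Number of potential triangles: C(66, 3) = 45760.
Each occurs with probability p³ ≈ (0.10606)³ ≈ 1.1930601e-03.
By linearity: E[X] = C(66, 3)·p³ ≈ 45760 · 1.1930601e-03 ≈ 54.59443.
Here α = 1, so p = 7/n is exactly at the triangle threshold p ~ 1/n. Asymptotically E[X] → c³/6 = 7³/6 = 343/6 ≈ 57.16667, a bounded constant. In this regime the triangle count is asymptotically Poisson(c³/6).

E[X] ≈ 54.59443; in regime p = Θ(1/n^{1}) E[X] stays bounded (at the triangle threshold p ~ 1/n).


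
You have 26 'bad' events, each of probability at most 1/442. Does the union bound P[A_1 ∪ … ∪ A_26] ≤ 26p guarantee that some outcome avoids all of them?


Union bound: P[∪_{i=1}^{26} A_i] ≤ Σ_i P[A_i] ≤ 26·p = 26·(1/442) = 1/17.
Numerically: 1/17 ≈ 0.05882.
Is 1/17 < 1? YES.
Since P[∪ A_i] ≤ 1/17 < 1, the complement has P[∩ A_i^c] ≥ 1 − 1/17 = 16/17 > 0, so some outcome avoids every A_i.

26·p = 1/17 ≈ 0.05882; existence CERTIFIED by the union bound.


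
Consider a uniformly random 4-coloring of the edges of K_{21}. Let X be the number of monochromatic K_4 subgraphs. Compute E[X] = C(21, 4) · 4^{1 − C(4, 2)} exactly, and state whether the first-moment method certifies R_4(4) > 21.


E[X] = C(21, 4) · 4^{1 − 6} = 5985 · 4^{−5} = 5985/1024.
As a reduced fraction: E[X] = 5985/1024 ≈ 5.8447266.
Is E[X] < 1? NO.
Since E[X] ≥ 1, the first-moment bound is inconclusive at n = 21; it does NOT by itself certify R_4(4) > 21.

E[X] = 5985/1024 ≈ 5.8447266; E[X] ≥ 1; first-moment method inconclusive here.


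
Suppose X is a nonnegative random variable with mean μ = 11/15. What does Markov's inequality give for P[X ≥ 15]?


μ = E[X] = 11/15, a = 15.
Markov: P[X ≥ 15] ≤ μ/a = (11/15)/15 = 11/225.
Numerically: ≈ 0.04889.
(Since a = 15 > μ = 0.73333, the bound 11/225 is < 1 and informative.)

P[X ≥ 15] ≤ 11/225 ≈ 0.04889.


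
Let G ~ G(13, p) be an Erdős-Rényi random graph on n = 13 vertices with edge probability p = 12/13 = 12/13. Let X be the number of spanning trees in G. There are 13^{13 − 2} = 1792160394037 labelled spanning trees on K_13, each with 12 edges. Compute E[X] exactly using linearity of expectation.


K_13 has 13^{13 − 2} = 1792160394037 labelled spanning trees.
For each such spanning tree H, let X_H = 1 if all 12 edges of H are present in G. Then P[X_H = 1] = p^{12} = (12/13)^{12} = 8916100448256/23298085122481.
By linearity of expectation: E[X] = Σ_H E[X_H] = 1792160394037 · p^{12} = 1792160394037 · 8916100448256/23298085122481 = 8916100448256/13.
Numerically: E[X] ≈ 6.85854e+11.

E[X] = 1792160394037 · (12/13)^{12} = 8916100448256/13 ≈ 6.85854e+11.


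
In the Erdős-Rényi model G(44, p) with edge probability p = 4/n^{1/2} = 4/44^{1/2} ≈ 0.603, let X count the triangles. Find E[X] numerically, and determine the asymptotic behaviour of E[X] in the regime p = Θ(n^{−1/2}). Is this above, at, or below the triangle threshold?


Number of potential triangles: C(44, 3) = 13244.
Each occurs with probability p³ ≈ (0.603)³ ≈ 2.19281e-01.
By linearity: E[X] = C(44, 3)·p³ ≈ 13244 · 2.19281e-01 ≈ 2904.157.
Since α = 1/2 < 1, p = c/n^{1/2} ≫ 1/n is above the triangle threshold p ~ 1/n. Asymptotically E[X] ~ (c³/6)·n^{3(1−α)} = (4³/6)·n^{1.5} → ∞; triangles are abundant w.h.p.

E[X] ≈ 2904.157; in regime p = Θ(1/n^{1/2}) E[X] diverges (above the triangle threshold p ~ 1/n).


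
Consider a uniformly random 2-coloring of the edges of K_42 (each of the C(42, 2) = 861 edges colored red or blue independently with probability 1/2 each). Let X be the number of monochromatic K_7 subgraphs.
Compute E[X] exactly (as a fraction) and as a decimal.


Let X = Σ_S X_S over the C(42, 7) = 26978328 subsets S of size 7, where X_S = 1 if the K_7 on S is monochromatic.
For a fixed S, the K_7 on S has C(7, 2) = 21 edges. P[all 21 edges red] = (1/2)^21, and likewise for blue, so P[monochromatic] = 2·(1/2)^21 = 2^{1 − 21} = 1/1048576.
By linearity of expectation: E[X] = C(42, 7) · 2^{1 − 21} = 26978328 · 1/1048576 = 3372291/131072.
Numerically: E[X] ≈ 25.72854.

E[X] = C(42,7)·2^(1−C(7,2)) = 3372291/131072 ≈ 25.72854.


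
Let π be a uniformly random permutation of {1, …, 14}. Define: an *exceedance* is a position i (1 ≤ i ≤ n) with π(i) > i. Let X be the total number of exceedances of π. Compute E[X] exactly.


Write X = Σ_{i=1}^{14} X_i, where X_i = 1_{π(i) > i}.
For each fixed i, π(i) is uniform over {1, …, 14} (marginal of a uniform permutation), so P[π(i) > i] = (n − i)/n. Summing: Σ_{i=1}^{14} (n − i)/n = (0 + 1 + … + 13)/14 = 14(14 − 1)/(2·14) = (14 − 1)/2.
Hence E[X] = Σ_{i=1}^{14} (14 − i)/14 = 13/2 ≈ 6.500000.

E[X] = 13/2 = 6.500000.


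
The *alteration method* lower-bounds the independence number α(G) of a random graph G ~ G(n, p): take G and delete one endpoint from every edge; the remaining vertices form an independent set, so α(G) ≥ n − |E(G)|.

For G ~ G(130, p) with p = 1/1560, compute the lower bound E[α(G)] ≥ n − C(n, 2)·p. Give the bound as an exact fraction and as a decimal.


E[|E(G)|] = C(130, 2)·p = 8385 · (1/1560) = 43/8.
E[α(G)] ≥ n − E[|E(G)|] = 130 − 43/8 = 997/8.
Numerically: ≈ 124.62500.
(This is only a lower bound; the true E[α(G)] may be larger.)

E[α(G)] ≥ 997/8 ≈ 124.62500.


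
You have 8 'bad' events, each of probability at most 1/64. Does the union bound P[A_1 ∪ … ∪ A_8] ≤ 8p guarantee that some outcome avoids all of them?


Union bound: P[∪_{i=1}^{8} A_i] ≤ Σ_i P[A_i] ≤ 8·p = 8·(1/64) = 1/8.
Numerically: 1/8 ≈ 0.125000.
Is 1/8 < 1? YES.
Since P[∪ A_i] ≤ 1/8 < 1, the complement has P[∩ A_i^c] ≥ 1 − 1/8 = 7/8 > 0, so some outcome avoids every A_i.

8·p = 1/8 ≈ 0.125000; existence CERTIFIED by the union bound.


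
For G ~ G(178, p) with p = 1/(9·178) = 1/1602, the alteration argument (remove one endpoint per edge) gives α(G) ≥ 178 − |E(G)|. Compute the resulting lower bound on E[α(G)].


E[|E(G)|] = C(178, 2)·p = 15753 · (1/1602) = 59/6.
E[α(G)] ≥ n − E[|E(G)|] = 178 − 59/6 = 1009/6.
Numerically: ≈ 168.167.
(This is only a lower bound; the true E[α(G)] may be larger.)

E[α(G)] ≥ 1009/6 ≈ 168.167.


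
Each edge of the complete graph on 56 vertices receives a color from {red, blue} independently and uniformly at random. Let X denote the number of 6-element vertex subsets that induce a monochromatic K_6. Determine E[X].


Let X = Σ_S X_S over the C(56, 6) = 32468436 subsets S of size 6, where X_S = 1 if the K_6 on S is monochromatic.
For a fixed S, the K_6 on S has C(6, 2) = 15 edges. P[all 15 edges red] = (1/2)^15, and likewise for blue, so P[monochromatic] = 2·(1/2)^15 = 2^{1 − 15} = 1/16384.
By linearity of expectation: E[X] = C(56, 6) · 2^{1 − 15} = 32468436 · 1/16384 = 8117109/4096.
Numerically: E[X] ≈ 1981.71606.

E[X] = C(56,6)·2^(1−C(6,2)) = 8117109/4096 ≈ 1981.71606.


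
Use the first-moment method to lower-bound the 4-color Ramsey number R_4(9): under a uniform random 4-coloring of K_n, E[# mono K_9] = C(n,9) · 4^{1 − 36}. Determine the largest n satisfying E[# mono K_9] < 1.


We need C(n, 9) · 4^{1 − 36} < 1, i.e. C(n, 9) < 4^{36 − 1} = 1180591620717411303424.
Check values of n near the boundary:
  n = 913: C(913, 9) = 1167605542753639808390; 1167605542753639808390 < 1180591620717411303424? YES
  n = 914: C(914, 9) = 1179217089587653905932; 1179217089587653905932 < 1180591620717411303424? YES
  n = 915: C(915, 9) = 1190931166636537885130; 1190931166636537885130 < 1180591620717411303424? NO
  n = 916: C(916, 9) = 1202748565202942340440; 1202748565202942340440 < 1180591620717411303424? NO
The largest n with C(n, 9) < 1180591620717411303424 is n = 914 (where E[X] = 294804272396913476483/295147905179352825856 ≈ 0.9988357). Hence R_4(9) > 914, i.e. R_4(9) ≥ 915.

Largest n = 914; hence R_4(9) > 914.


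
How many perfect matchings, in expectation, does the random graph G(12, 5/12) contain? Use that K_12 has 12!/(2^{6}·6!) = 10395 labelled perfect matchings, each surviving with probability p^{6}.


K_12 has 12!/(2^{6}·6!) = 10395 labelled perfect matchings.
For each such perfect matching H, let X_H = 1 if all 6 edges of H are present in G. Then P[X_H = 1] = p^{6} = (5/12)^{6} = 15625/2985984.
By linearity: E[X] = Σ_H E[X_H] = 10395 · p^{6} = 10395 · 15625/2985984 = 6015625/110592.
Numerically: E[X] ≈ 54.39.

E[X] = 10395 · (5/12)^{6} = 6015625/110592 ≈ 54.39.


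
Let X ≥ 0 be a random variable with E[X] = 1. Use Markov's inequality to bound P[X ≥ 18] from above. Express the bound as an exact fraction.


μ = E[X] = 1, a = 18.
Markov: P[X ≥ 18] ≤ μ/a = (1)/18 = 1/18.
Numerically: ≈ 0.05556.
(Since a = 18 > μ = 1.00000, the bound 1/18 is < 1 and informative.)

P[X ≥ 18] ≤ 1/18 ≈ 0.05556.


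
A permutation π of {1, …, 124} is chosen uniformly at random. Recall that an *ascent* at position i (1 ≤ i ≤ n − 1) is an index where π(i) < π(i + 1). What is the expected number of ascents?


Write X = Σ X_I over i = 1, …, 123, with X_I the indicator of one ascent.
There are 123 indicators.
For each fixed i, the pair (π(i), π(i+1)) is a uniformly random ordered pair of distinct values from {1, …, 124}; by symmetry P[π(i) < π(i+1)] = 1/2.
By linearity: E[X] = 123 · (1/2) = (124 − 1) · (1/2) = 123/2 ≈ 61.500000.

E[X] = 123/2 = 61.500000.


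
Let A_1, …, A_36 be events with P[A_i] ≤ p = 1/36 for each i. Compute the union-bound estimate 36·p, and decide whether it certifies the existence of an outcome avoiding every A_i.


Union bound: P[∪_{i=1}^{36} A_i] ≤ Σ_i P[A_i] ≤ 36·p = 36·(1/36) = 1.
Numerically: 1 ≈ 1.000000.
Is 1 < 1? NO.
Since the bound 1 is ≥ 1, the union bound is uninformative here; it does NOT by itself certify existence.

36·p = 1 ≈ 1.000000; existence NOT certified by the union bound.


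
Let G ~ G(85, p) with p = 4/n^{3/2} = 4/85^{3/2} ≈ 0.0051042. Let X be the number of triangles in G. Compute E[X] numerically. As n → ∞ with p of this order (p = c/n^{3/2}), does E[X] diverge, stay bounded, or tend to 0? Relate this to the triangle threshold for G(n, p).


Number of potential triangles: C(85, 3) = 98770.
Each occurs with probability p³ ≈ (0.0051042)³ ≈ 1.3298260e-07.
By linearity: E[X] = C(85, 3)·p³ ≈ 98770 · 1.3298260e-07 ≈ 0.01313.
Since α = 3/2 > 1, p = c/n^{3/2} = o(1/n) is below the triangle threshold p ~ 1/n. Asymptotically E[X] ~ (c³/6)·n^{3(1−α)} = (4³/6)·n^{-1.5} → 0, so by Markov's inequality G has no triangles w.h.p.

E[X] ≈ 0.01313; in regime p = Θ(1/n^{3/2}) E[X] tends to 0 (below the triangle threshold p ~ 1/n).


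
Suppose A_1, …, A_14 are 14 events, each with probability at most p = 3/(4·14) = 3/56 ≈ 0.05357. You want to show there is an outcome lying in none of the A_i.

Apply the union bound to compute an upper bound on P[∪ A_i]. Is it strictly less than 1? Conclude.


Union bound: P[∪_{i=1}^{14} A_i] ≤ Σ_i P[A_i] ≤ 14·p = 14·(3/56) = 3/4.
Numerically: 3/4 ≈ 0.75000.
Is 3/4 < 1? YES.
Since P[∪ A_i] ≤ 3/4 < 1, the complement has P[∩ A_i^c] ≥ 1 − 3/4 = 1/4 > 0, so some outcome avoids every A_i.

14·p = 3/4 ≈ 0.75000; existence CERTIFIED by the union bound.


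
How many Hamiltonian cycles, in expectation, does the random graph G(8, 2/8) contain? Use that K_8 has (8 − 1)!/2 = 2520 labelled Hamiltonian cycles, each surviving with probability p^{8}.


K_8 has (8 − 1)!/2 = 2520 labelled Hamiltonian cycles.
For each such Hamiltonian cycle H, let X_H = 1 if all 8 edges of H are present in G. Then P[X_H = 1] = p^{8} = (1/4)^{8} = 1/65536.
By linearity: E[X] = Σ_H E[X_H] = 2520 · p^{8} = 2520 · 1/65536 = 315/8192.
Numerically: E[X] ≈ 0.038452.

E[X] = 2520 · (1/4)^{8} = 315/8192 ≈ 0.038452.


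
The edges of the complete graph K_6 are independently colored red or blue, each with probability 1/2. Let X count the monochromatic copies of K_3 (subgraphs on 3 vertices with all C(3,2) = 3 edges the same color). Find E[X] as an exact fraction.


Let X = Σ_S X_S over the C(6, 3) = 20 subsets S of size 3, where X_S = 1 if the K_3 on S is monochromatic.
For a fixed S, the K_3 on S has C(3, 2) = 3 edges. P[all 3 edges red] = (1/2)^3, and likewise for blue, so P[monochromatic] = 2·(1/2)^3 = 2^{1 − 3} = 1/4.
Summing: E[X] = C(6, 3) · 2^{1 − 3} = 20 · 1/4 = 5.
Numerically: E[X] ≈ 5.000.

E[X] = C(6,3)·2^(1−C(3,2)) = 5 ≈ 5.000.


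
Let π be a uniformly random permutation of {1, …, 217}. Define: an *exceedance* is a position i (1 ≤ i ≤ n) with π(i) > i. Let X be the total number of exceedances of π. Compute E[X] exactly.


Write X = Σ_{i=1}^{217} X_i, where X_i = 1_{π(i) > i}.
For each fixed i, π(i) is uniform over {1, …, 217} (marginal of a uniform permutation), so P[π(i) > i] = (n − i)/n. Summing: Σ_{i=1}^{217} (n − i)/n = (0 + 1 + … + 216)/217 = 217(217 − 1)/(2·217) = (217 − 1)/2.
Hence E[X] = Σ_{i=1}^{217} (217 − i)/217 = 108 ≈ 108.00000.

E[X] = 108 = 108.00000.


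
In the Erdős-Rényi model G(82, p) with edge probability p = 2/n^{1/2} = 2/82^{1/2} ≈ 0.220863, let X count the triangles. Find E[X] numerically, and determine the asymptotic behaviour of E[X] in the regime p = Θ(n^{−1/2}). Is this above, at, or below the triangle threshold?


Number of potential triangles: C(82, 3) = 88560.
Each occurs with probability p³ ≈ (0.220863)³ ≈ 1.07738074e-02.
By linearity: E[X] = C(82, 3)·p³ ≈ 88560 · 1.07738074e-02 ≈ 954.128385.
Since α = 1/2 < 1, p = c/n^{1/2} ≫ 1/n is above the triangle threshold p ~ 1/n. Asymptotically E[X] ~ (c³/6)·n^{3(1−α)} = (2³/6)·n^{1.5} → ∞; triangles are abundant w.h.p.

E[X] ≈ 954.128385; in regime p = Θ(1/n^{1/2}) E[X] diverges (above the triangle threshold p ~ 1/n).


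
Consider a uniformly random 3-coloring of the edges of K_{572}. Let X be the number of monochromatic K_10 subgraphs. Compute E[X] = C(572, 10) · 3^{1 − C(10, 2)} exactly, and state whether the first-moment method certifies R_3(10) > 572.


E[X] = C(572, 10) · 3^{1 − 45} = 954640815642161682606 · 3^{−44} = 954640815642161682606/984770902183611232881.
As a reduced fraction: E[X] = 106071201738017964734/109418989131512359209 ≈ 0.969.
Is E[X] < 1? YES.
Since E[X] < 1, there exists a 3-coloring of K_{572} with no monochromatic K_10; hence R_3(10) > 572.

E[X] = 106071201738017964734/109418989131512359209 ≈ 0.969; E[X] < 1, so R_3(10) > 572.


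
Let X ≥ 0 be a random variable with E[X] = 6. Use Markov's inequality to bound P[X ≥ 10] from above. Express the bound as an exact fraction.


μ = E[X] = 6, a = 10.
Markov: P[X ≥ 10] ≤ μ/a = (6)/10 = 3/5.
Numerically: ≈ 0.6000.
(Since a = 10 > μ = 6.0000, the bound 3/5 is < 1 and informative.)

P[X ≥ 10] ≤ 3/5 ≈ 0.6000.


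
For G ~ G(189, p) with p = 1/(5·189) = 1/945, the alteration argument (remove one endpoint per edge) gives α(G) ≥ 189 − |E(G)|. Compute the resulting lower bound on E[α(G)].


E[|E(G)|] = C(189, 2)·p = 17766 · (1/945) = 94/5.
E[α(G)] ≥ n − E[|E(G)|] = 189 − 94/5 = 851/5.
Numerically: ≈ 170.20000.
(This is only a lower bound; the true E[α(G)] may be larger.)

E[α(G)] ≥ 851/5 ≈ 170.20000.


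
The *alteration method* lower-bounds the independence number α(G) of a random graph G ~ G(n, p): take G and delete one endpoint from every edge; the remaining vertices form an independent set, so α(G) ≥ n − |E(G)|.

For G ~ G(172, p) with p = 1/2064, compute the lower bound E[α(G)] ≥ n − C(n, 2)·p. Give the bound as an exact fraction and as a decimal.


E[|E(G)|] = C(172, 2)·p = 14706 · (1/2064) = 57/8.
E[α(G)] ≥ n − E[|E(G)|] = 172 − 57/8 = 1319/8.
Numerically: ≈ 164.87500.
(This is only a lower bound; the true E[α(G)] may be larger.)

E[α(G)] ≥ 1319/8 ≈ 164.87500.


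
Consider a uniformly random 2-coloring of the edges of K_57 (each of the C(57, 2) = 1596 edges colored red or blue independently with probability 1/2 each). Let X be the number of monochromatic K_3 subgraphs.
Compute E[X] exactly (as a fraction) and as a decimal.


Let X = Σ_S X_S over the C(57, 3) = 29260 subsets S of size 3, where X_S = 1 if the K_3 on S is monochromatic.
For a fixed S, the K_3 on S has C(3, 2) = 3 edges. P[all 3 edges red] = (1/2)^3, and likewise for blue, so P[monochromatic] = 2·(1/2)^3 = 2^{1 − 3} = 1/4.
Summing: E[X] = C(57, 3) · 2^{1 − 3} = 29260 · 1/4 = 7315.
Numerically: E[X] ≈ 7315.000000.

E[X] = C(57,3)·2^(1−C(3,2)) = 7315 ≈ 7315.000000.


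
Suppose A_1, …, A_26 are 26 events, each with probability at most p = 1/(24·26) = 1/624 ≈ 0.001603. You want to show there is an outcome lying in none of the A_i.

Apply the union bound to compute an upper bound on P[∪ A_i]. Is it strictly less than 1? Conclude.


Union bound: P[∪_{i=1}^{26} A_i] ≤ Σ_i P[A_i] ≤ 26·p = 26·(1/624) = 1/24.
Numerically: 1/24 ≈ 0.041667.
Is 1/24 < 1? YES.
Since P[∪ A_i] ≤ 1/24 < 1, the complement has P[∩ A_i^c] ≥ 1 − 1/24 = 23/24 > 0, so some outcome avoids every A_i.

26·p = 1/24 ≈ 0.041667; existence CERTIFIED by the union bound.


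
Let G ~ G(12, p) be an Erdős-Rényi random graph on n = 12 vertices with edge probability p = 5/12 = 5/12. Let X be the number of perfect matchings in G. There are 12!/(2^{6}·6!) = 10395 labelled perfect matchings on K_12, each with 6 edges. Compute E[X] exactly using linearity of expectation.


K_12 has 12!/(2^{6}·6!) = 10395 labelled perfect matchings.
For each such perfect matching H, let X_H = 1 if all 6 edges of H are present in G. Then P[X_H = 1] = p^{6} = (5/12)^{6} = 15625/2985984.
By linearity of expectation: E[X] = Σ_H E[X_H] = 10395 · p^{6} = 10395 · 15625/2985984 = 6015625/110592.
Numerically: E[X] ≈ 54.4.

E[X] = 10395 · (5/12)^{6} = 6015625/110592 ≈ 54.4.


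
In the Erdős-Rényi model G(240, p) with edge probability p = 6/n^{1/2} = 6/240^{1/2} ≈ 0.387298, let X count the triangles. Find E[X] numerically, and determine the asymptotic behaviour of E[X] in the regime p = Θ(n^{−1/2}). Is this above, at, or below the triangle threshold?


Number of potential triangles: C(240, 3) = 2275280.
Each occurs with probability p³ ≈ (0.387298)³ ≈ 5.80947502e-02.
By linearity: E[X] = C(240, 3)·p³ ≈ 2275280 · 5.80947502e-02 ≈ 132181.823219.
Since α = 1/2 < 1, p = c/n^{1/2} ≫ 1/n is above the triangle threshold p ~ 1/n. Asymptotically E[X] ~ (c³/6)·n^{3(1−α)} = (6³/6)·n^{1.5} → ∞; triangles are abundant w.h.p.

E[X] ≈ 132181.823219; in regime p = Θ(1/n^{1/2}) E[X] diverges (above the triangle threshold p ~ 1/n).


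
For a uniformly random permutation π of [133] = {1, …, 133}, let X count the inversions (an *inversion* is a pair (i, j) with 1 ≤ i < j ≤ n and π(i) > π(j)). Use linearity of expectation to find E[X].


Write X = Σ X_I over the C(133, 2) = 8778 pairs i < j, with X_I the indicator of one inversion.
There are 8778 indicators.
For each fixed pair i < j, the values π(i) and π(j) are two distinct elements of {1, …, 133} in uniformly random order; by symmetry P[π(i) > π(j)] = 1/2.
By linearity: E[X] = 8778 · (1/2) = C(133, 2) · (1/2) = 8778/2 = 4389 ≈ 4389.00000.

E[X] = 4389 = 4389.00000.


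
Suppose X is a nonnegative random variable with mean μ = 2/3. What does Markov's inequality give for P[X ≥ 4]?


μ = E[X] = 2/3, a = 4.
Markov: P[X ≥ 4] ≤ μ/a = (2/3)/4 = 1/6.
Numerically: ≈ 0.16667.
(Since a = 4 > μ = 0.66667, the bound 1/6 is < 1 and informative.)

P[X ≥ 4] ≤ 1/6 ≈ 0.16667.


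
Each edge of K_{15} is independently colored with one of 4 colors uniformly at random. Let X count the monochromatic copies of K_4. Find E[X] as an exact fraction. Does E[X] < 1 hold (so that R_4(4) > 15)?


E[X] = C(15, 4) · 4^{1 − 6} = 1365 · 4^{−5} = 1365/1024.
As a reduced fraction: E[X] = 1365/1024 ≈ 1.3330078.
Is E[X] < 1? NO.
Since E[X] ≥ 1, the first-moment bound is inconclusive at n = 15; it does NOT by itself certify R_4(4) > 15.

E[X] = 1365/1024 ≈ 1.3330078; E[X] ≥ 1; first-moment method inconclusive here.


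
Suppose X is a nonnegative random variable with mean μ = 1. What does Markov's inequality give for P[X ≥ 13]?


μ = E[X] = 1, a = 13.
Markov: P[X ≥ 13] ≤ μ/a = (1)/13 = 1/13.
Numerically: ≈ 0.076923.
(Since a = 13 > μ = 1.000000, the bound 1/13 is < 1 and informative.)

P[X ≥ 13] ≤ 1/13 ≈ 0.076923.


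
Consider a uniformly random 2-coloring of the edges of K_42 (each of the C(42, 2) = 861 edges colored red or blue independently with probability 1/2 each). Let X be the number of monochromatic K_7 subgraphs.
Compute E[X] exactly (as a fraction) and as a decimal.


Let X = Σ_S X_S over the C(42, 7) = 26978328 subsets S of size 7, where X_S = 1 if the K_7 on S is monochromatic.
For a fixed S, the K_7 on S has C(7, 2) = 21 edges. P[all 21 edges red] = (1/2)^21, and likewise for blue, so P[monochromatic] = 2·(1/2)^21 = 2^{1 − 21} = 1/1048576.
By linearity of expectation: E[X] = C(42, 7) · 2^{1 − 21} = 26978328 · 1/1048576 = 3372291/131072.
Numerically: E[X] ≈ 25.72854.

E[X] = C(42,7)·2^(1−C(7,2)) = 3372291/131072 ≈ 25.72854.


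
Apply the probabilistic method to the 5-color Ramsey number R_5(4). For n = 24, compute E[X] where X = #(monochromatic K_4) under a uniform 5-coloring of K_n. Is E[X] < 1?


E[X] = C(24, 4) · 5^{1 − 6} = 10626 · 5^{−5} = 10626/3125.
As a reduced fraction: E[X] = 10626/3125 ≈ 3.40032.
Is E[X] < 1? NO.
Since E[X] ≥ 1, the first-moment bound is inconclusive at n = 24; it does NOT by itself certify R_5(4) > 24.

E[X] = 10626/3125 ≈ 3.40032; E[X] ≥ 1; first-moment method inconclusive here.


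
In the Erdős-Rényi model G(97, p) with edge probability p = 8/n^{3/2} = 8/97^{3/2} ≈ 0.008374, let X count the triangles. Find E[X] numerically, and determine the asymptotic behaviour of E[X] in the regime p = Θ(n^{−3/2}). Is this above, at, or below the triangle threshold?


Number of potential triangles: C(97, 3) = 147440.
Each occurs with probability p³ ≈ (0.008374)³ ≈ 5.8721502e-07.
By linearity: E[X] = C(97, 3)·p³ ≈ 147440 · 5.8721502e-07 ≈ 0.08658.
Since α = 3/2 > 1, p = c/n^{3/2} = o(1/n) is below the triangle threshold p ~ 1/n. Asymptotically E[X] ~ (c³/6)·n^{3(1−α)} = (8³/6)·n^{-1.5} → 0, so by Markov's inequality G has no triangles w.h.p.

E[X] ≈ 0.08658; in regime p = Θ(1/n^{3/2}) E[X] tends to 0 (below the triangle threshold p ~ 1/n).


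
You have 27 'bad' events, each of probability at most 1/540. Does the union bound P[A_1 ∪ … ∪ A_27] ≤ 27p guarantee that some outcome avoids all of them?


Union bound: P[∪_{i=1}^{27} A_i] ≤ Σ_i P[A_i] ≤ 27·p = 27·(1/540) = 1/20.
Numerically: 1/20 ≈ 0.0500000.
Is 1/20 < 1? YES.
Since P[∪ A_i] ≤ 1/20 < 1, the complement has P[∩ A_i^c] ≥ 1 − 1/20 = 19/20 > 0, so some outcome avoids every A_i.

27·p = 1/20 ≈ 0.0500000; existence CERTIFIED by the union bound.


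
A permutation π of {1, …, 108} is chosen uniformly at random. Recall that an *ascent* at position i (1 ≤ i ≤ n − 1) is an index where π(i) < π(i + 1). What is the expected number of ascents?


Write X = Σ X_I over i = 1, …, 107, with X_I the indicator of one ascent.
There are 107 indicators.
For each fixed i, the pair (π(i), π(i+1)) is a uniformly random ordered pair of distinct values from {1, …, 108}; by symmetry P[π(i) < π(i+1)] = 1/2.
By linearity: E[X] = 107 · (1/2) = (108 − 1) · (1/2) = 107/2 ≈ 53.500.

E[X] = 107/2 = 53.500.


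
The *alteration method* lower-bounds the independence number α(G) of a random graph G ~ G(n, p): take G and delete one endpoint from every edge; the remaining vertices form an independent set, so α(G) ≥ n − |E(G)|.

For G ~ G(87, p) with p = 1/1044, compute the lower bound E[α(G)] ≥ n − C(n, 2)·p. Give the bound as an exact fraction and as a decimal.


E[|E(G)|] = C(87, 2)·p = 3741 · (1/1044) = 43/12.
E[α(G)] ≥ n − E[|E(G)|] = 87 − 43/12 = 1001/12.
Numerically: ≈ 83.4167.
(This is only a lower bound; the true E[α(G)] may be larger.)

E[α(G)] ≥ 1001/12 ≈ 83.4167.


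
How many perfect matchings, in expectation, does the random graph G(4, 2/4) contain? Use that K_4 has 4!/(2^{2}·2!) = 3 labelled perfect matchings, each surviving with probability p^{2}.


K_4 has 4!/(2^{2}·2!) = 3 labelled perfect matchings.
For each such perfect matching H, let X_H = 1 if all 2 edges of H are present in G. Then P[X_H = 1] = p^{2} = (1/2)^{2} = 1/4.
By linearity: E[X] = Σ_H E[X_H] = 3 · p^{2} = 3 · 1/4 = 3/4.
Numerically: E[X] ≈ 0.75.

E[X] = 3 · (1/2)^{2} = 3/4 ≈ 0.75.


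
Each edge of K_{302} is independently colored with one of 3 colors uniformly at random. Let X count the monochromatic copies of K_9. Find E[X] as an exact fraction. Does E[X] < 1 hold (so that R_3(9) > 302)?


E[X] = C(302, 9) · 3^{1 − 36} = 51054804739588650 · 3^{−35} = 51054804739588650/50031545098999707.
As a reduced fraction: E[X] = 17018268246529550/16677181699666569 ≈ 1.020.
Is E[X] < 1? NO.
Since E[X] ≥ 1, the first-moment bound is inconclusive at n = 302; it does NOT by itself certify R_3(9) > 302.

E[X] = 17018268246529550/16677181699666569 ≈ 1.020; E[X] ≥ 1; first-moment method inconclusive here.


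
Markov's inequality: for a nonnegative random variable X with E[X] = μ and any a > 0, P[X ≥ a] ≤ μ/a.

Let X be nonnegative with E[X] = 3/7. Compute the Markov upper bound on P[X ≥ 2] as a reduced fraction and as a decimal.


μ = E[X] = 3/7, a = 2.
Markov: P[X ≥ 2] ≤ μ/a = (3/7)/2 = 3/14.
Numerically: ≈ 0.214.
(Since a = 2 > μ = 0.429, the bound 3/14 is < 1 and informative.)

P[X ≥ 2] ≤ 3/14 ≈ 0.214.


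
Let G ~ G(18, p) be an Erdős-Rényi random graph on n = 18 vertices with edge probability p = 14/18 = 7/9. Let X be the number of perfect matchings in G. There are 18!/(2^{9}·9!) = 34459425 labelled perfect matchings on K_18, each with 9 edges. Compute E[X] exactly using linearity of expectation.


K_18 has 18!/(2^{9}·9!) = 34459425 labelled perfect matchings.
For each such perfect matching H, let X_H = 1 if all 9 edges of H are present in G. Then P[X_H = 1] = p^{9} = (7/9)^{9} = 40353607/387420489.
By linearity of expectation: E[X] = Σ_H E[X_H] = 34459425 · p^{9} = 34459425 · 40353607/387420489 = 17167433257975/4782969.
Numerically: E[X] ≈ 3.59e+06.

E[X] = 34459425 · (7/9)^{9} = 17167433257975/4782969 ≈ 3.59e+06.


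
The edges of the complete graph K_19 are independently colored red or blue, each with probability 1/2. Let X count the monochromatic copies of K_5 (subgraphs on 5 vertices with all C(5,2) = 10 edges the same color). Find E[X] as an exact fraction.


Let X = Σ_S X_S over the C(19, 5) = 11628 subsets S of size 5, where X_S = 1 if the K_5 on S is monochromatic.
For a fixed S, the K_5 on S has C(5, 2) = 10 edges. P[all 10 edges red] = (1/2)^10, and likewise for blue, so P[monochromatic] = 2·(1/2)^10 = 2^{1 − 10} = 1/512.
Summing: E[X] = C(19, 5) · 2^{1 − 10} = 11628 · 1/512 = 2907/128.
Numerically: E[X] ≈ 22.710938.

E[X] = C(19,5)·2^(1−C(5,2)) = 2907/128 ≈ 22.710938.


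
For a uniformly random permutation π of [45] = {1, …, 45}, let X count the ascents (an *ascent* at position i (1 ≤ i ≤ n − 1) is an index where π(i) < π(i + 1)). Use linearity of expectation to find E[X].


Write X = Σ X_I over i = 1, …, 44, with X_I the indicator of one ascent.
There are 44 indicators.
For each fixed i, the pair (π(i), π(i+1)) is a uniformly random ordered pair of distinct values from {1, …, 45}; by symmetry P[π(i) < π(i+1)] = 1/2.
By linearity: E[X] = 44 · (1/2) = (45 − 1) · (1/2) = 22 ≈ 22.0000.

E[X] = 22 = 22.0000.


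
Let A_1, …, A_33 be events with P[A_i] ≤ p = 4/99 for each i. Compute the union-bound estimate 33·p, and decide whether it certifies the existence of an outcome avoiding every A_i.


Union bound: P[∪_{i=1}^{33} A_i] ≤ Σ_i P[A_i] ≤ 33·p = 33·(4/99) = 4/3.
Numerically: 4/3 ≈ 1.3333333.
Is 4/3 < 1? NO.
Since the bound 4/3 is ≥ 1, the union bound is uninformative here; it does NOT by itself certify existence.

33·p = 4/3 ≈ 1.3333333; existence NOT certified by the union bound.


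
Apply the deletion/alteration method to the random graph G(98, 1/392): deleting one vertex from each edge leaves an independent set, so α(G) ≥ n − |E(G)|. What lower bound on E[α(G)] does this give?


E[|E(G)|] = C(98, 2)·p = 4753 · (1/392) = 97/8.
E[α(G)] ≥ n − E[|E(G)|] = 98 − 97/8 = 687/8.
Numerically: ≈ 85.8750.
(This is only a lower bound; the true E[α(G)] may be larger.)

E[α(G)] ≥ 687/8 ≈ 85.8750.


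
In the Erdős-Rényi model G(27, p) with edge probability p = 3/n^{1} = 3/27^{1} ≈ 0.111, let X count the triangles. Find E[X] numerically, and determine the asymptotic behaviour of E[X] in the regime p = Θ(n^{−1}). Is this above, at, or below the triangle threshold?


Number of potential triangles: C(27, 3) = 2925.
Each occurs with probability p³ ≈ (0.111)³ ≈ 1.37174e-03.
By linearity: E[X] = C(27, 3)·p³ ≈ 2925 · 1.37174e-03 ≈ 4.012.
Here α = 1, so p = 3/n is exactly at the triangle threshold p ~ 1/n. Asymptotically E[X] → c³/6 = 3³/6 = 9/2 ≈ 4.500, a bounded constant. In this regime the triangle count is asymptotically Poisson(c³/6).

E[X] ≈ 4.012; in regime p = Θ(1/n^{1}) E[X] stays bounded (at the triangle threshold p ~ 1/n).


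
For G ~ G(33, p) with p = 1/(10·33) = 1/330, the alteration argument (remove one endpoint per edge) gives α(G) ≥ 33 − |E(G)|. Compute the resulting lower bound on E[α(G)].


E[|E(G)|] = C(33, 2)·p = 528 · (1/330) = 8/5.
E[α(G)] ≥ n − E[|E(G)|] = 33 − 8/5 = 157/5.
Numerically: ≈ 31.40000.
(This is only a lower bound; the true E[α(G)] may be larger.)

E[α(G)] ≥ 157/5 ≈ 31.40000.


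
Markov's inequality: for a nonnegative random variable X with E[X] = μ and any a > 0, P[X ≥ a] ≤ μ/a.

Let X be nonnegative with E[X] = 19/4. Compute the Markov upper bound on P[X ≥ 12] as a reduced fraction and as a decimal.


μ = E[X] = 19/4, a = 12.
Markov: P[X ≥ 12] ≤ μ/a = (19/4)/12 = 19/48.
Numerically: ≈ 0.396.
(Since a = 12 > μ = 4.750, the bound 19/48 is < 1 and informative.)

P[X ≥ 12] ≤ 19/48 ≈ 0.396.


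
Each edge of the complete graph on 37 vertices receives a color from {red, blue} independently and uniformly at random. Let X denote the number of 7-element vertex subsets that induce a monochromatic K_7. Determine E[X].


Let X = Σ_S X_S over the C(37, 7) = 10295472 subsets S of size 7, where X_S = 1 if the K_7 on S is monochromatic.
For a fixed S, the K_7 on S has C(7, 2) = 21 edges. P[all 21 edges red] = (1/2)^21, and likewise for blue, so P[monochromatic] = 2·(1/2)^21 = 2^{1 − 21} = 1/1048576.
By linearity of expectation: E[X] = C(37, 7) · 2^{1 − 21} = 10295472 · 1/1048576 = 643467/65536.
Numerically: E[X] ≈ 9.819.

E[X] = C(37,7)·2^(1−C(7,2)) = 643467/65536 ≈ 9.819.


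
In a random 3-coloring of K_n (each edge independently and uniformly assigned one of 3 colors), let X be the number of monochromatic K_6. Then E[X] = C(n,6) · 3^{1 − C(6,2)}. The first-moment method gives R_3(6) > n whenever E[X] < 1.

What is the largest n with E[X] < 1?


We need C(n, 6) · 3^{1 − 15} < 1, i.e. C(n, 6) < 3^{15 − 1} = 4782969.
Check values of n near the boundary:
  n = 38: C(38, 6) = 2760681; 2760681 < 4782969? YES
  n = 39: C(39, 6) = 3262623; 3262623 < 4782969? YES
  n = 40: C(40, 6) = 3838380; 3838380 < 4782969? YES
  n = 41: C(41, 6) = 4496388; 4496388 < 4782969? YES
  n = 42: C(42, 6) = 5245786; 5245786 < 4782969? NO
The largest n with C(n, 6) < 4782969 is n = 41 (where E[X] = 1498796/1594323 ≈ 0.940). Hence R_3(6) > 41, i.e. R_3(6) ≥ 42.

Largest n = 41; hence R_3(6) > 41.


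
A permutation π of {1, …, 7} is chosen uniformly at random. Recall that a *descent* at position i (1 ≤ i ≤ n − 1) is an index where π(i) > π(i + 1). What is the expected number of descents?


Write X = Σ X_I over i = 1, …, 6, with X_I the indicator of one descent.
There are 6 indicators.
For each fixed i, the pair (π(i), π(i+1)) is a uniformly random ordered pair of distinct values from {1, …, 7}; by symmetry P[π(i) > π(i+1)] = 1/2.
By linearity: E[X] = 6 · (1/2) = (7 − 1) · (1/2) = 3 ≈ 3.000000.

E[X] = 3 = 3.000000.


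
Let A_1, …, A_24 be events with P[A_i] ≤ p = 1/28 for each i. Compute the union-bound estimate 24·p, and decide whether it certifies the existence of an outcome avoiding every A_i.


Union bound: P[∪_{i=1}^{24} A_i] ≤ Σ_i P[A_i] ≤ 24·p = 24·(1/28) = 6/7.
Numerically: 6/7 ≈ 0.8571.
Is 6/7 < 1? YES.
Since P[∪ A_i] ≤ 6/7 < 1, the complement has P[∩ A_i^c] ≥ 1 − 6/7 = 1/7 > 0, so some outcome avoids every A_i.

24·p = 6/7 ≈ 0.8571; existence CERTIFIED by the union bound.
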